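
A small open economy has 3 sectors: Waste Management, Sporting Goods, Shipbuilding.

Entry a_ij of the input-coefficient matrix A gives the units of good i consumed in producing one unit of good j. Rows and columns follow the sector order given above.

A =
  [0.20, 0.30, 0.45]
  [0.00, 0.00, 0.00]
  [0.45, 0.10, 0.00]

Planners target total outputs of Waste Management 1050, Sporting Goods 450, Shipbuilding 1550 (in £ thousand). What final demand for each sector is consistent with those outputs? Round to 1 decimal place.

d_1 = 7.5, d_2 = 450.0, d_3 = 1032.5

I − A =
  [   0.80    -0.30    -0.45]
  [   0.00     1.00     0.00]
  [  -0.45    -0.10     1.00]
d = (I − A) x:
  d_1 = (+0.80)·1050 + (-0.30)·450 + (-0.45)·1550 = 7.5
  d_2 = (+0.00)·1050 + (+1.00)·450 + (+0.00)·1550 = 450.0
  d_3 = (-0.45)·1050 + (-0.10)·450 + (+1.00)·1550 = 1032.5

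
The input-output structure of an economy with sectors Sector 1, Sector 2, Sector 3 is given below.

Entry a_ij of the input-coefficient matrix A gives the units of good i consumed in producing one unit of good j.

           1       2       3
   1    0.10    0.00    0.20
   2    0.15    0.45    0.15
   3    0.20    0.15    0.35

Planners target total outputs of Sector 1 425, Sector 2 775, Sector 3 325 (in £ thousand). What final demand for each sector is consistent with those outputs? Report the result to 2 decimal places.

I − A =
  [   0.90     0.00    -0.20]
  [  -0.15     0.55    -0.15]
  [  -0.20    -0.15     0.65]
d = (I − A) x:
  d_1 = (+0.90)·425 + (+0.00)·775 + (-0.20)·325 = 317.50
  d_2 = (-0.15)·425 + (+0.55)·775 + (-0.15)·325 = 313.75
  d_3 = (-0.20)·425 + (-0.15)·775 + (+0.65)·325 = 10.00

d_1 = 317.50, d_2 = 313.75, d_3 = 10.00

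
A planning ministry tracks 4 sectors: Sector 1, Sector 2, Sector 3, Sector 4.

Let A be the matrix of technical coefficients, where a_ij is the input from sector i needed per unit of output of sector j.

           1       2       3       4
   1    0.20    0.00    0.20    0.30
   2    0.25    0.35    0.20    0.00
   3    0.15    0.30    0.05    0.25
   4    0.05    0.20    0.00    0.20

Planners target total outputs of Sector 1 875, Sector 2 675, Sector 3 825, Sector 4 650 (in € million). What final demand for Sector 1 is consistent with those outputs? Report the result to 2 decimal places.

I − A =
  [   0.80     0.00    -0.20    -0.30]
  [  -0.25     0.65    -0.20     0.00]
  [  -0.15    -0.30     0.95    -0.25]
  [  -0.05    -0.20     0.00     0.80]
d = (I − A) x:
  d_1 = (+0.80)·875 + (+0.00)·675 + (-0.20)·825 + (-0.30)·650 = 340.00
  d_2 = (-0.25)·875 + (+0.65)·675 + (-0.20)·825 + (+0.00)·650 = 55.00
  d_3 = (-0.15)·875 + (-0.30)·675 + (+0.95)·825 + (-0.25)·650 = 287.50
  d_4 = (-0.05)·875 + (-0.20)·675 + (+0.00)·825 + (+0.80)·650 = 341.25

d_1 = 340.00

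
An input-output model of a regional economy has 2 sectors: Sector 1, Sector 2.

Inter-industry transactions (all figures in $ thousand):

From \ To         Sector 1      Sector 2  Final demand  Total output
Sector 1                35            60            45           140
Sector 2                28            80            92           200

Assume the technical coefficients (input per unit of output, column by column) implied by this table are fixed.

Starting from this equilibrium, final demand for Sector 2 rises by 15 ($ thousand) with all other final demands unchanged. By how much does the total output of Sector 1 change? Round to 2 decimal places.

Δx_1 = 11.54

Technical coefficients a_ij = z_ij / X_j:
  a_11 = 35/140 = 0.25, a_21 = 28/140 = 0.20
  a_12 = 60/200 = 0.30, a_22 = 80/200 = 0.40
I − A =
  [   0.75    -0.30]
  [  -0.20     0.60]
det(I−A) = (0.75)(0.60) − (-0.30)(-0.20) = 0.3900
adj(I−A) = [[0.60, 0.30], [0.20, 0.75]]
(I − A)⁻¹ = adj(I−A) / det(I−A) ≈
  [   1.5385     0.7692]
  [   0.5128     1.9231]
Δx = (I − A)⁻¹ Δd with Δd having +15 in the Sector 2 component and 0 elsewhere.
So Δx_1 = L_12 · (+15), where L_12 = adj(I−A)_12 / det(I−A) = 0.30 / 0.3900.
Δx_1 = 0.30 × (+15) / 0.3900 = 4.50 / 0.3900 ≈ 11.54.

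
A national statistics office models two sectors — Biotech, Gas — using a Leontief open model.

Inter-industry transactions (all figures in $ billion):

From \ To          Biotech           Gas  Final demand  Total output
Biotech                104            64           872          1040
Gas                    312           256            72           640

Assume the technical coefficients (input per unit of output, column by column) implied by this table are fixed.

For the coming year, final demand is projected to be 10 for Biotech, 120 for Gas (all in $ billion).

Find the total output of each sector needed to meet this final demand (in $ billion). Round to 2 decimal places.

x_1 = 35.29, x_2 = 217.65

Technical coefficients a_ij = z_ij / X_j:
  a_11 = 104/1040 = 0.10, a_21 = 312/1040 = 0.30
  a_12 = 64/640 = 0.10, a_22 = 256/640 = 0.40
I − A =
  [   0.90    -0.10]
  [  -0.30     0.60]
det(I−A) = (0.90)(0.60) − (-0.10)(-0.30) = 0.5100
adj(I−A) = [[0.60, 0.10], [0.30, 0.90]]
(I − A)⁻¹ = adj(I−A) / det(I−A) ≈
  [   1.1765     0.1961]
  [   0.5882     1.7647]
x = (I − A)⁻¹ d = adj(I−A)·d / det(I−A), with det(I−A) = 0.5100:
  x_1 = (0.60·10 + 0.10·120) / 0.5100 = 18.00 / 0.5100 ≈ 35.29
  x_2 = (0.30·10 + 0.90·120) / 0.5100 = 111.00 / 0.5100 ≈ 217.65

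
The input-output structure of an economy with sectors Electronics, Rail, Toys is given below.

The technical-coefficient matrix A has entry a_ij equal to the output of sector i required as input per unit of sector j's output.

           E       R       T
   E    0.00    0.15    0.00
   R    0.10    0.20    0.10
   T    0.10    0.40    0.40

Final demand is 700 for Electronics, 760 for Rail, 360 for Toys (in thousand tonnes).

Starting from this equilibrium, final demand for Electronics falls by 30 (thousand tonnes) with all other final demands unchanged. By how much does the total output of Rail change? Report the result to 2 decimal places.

I − A =
  [   1.00    -0.15     0.00]
  [  -0.10     0.80    -0.10]
  [  -0.10    -0.40     0.60]
Cofactors of I−A, C_ij = (−1)^(i+j)·(minor ij) (rows/columns in the sector order above):
  C_11 = (0.80)(0.60) − (-0.10)(-0.40) = 0.4400
  C_12 = −[(-0.10)(0.60) − (-0.10)(-0.10)] = 0.0700
  C_13 = (-0.10)(-0.40) − (0.80)(-0.10) = 0.1200
  C_21 = −[(-0.15)(0.60) − (0.00)(-0.40)] = 0.0900
  C_22 = (1.00)(0.60) − (0.00)(-0.10) = 0.6000
  C_23 = −[(1.00)(-0.40) − (-0.15)(-0.10)] = 0.4150
  C_31 = (-0.15)(-0.10) − (0.00)(0.80) = 0.0150
  C_32 = −[(1.00)(-0.10) − (0.00)(-0.10)] = 0.1000
  C_33 = (1.00)(0.80) − (-0.15)(-0.10) = 0.7850
det(I−A) = Σ_j (I−A)_1j·C_1j = (1.00)(0.4400) + (-0.15)(0.0700) + (0.00)(0.1200) = 0.4295
adj(I−A) = Cᵀ =
  [ 0.4400   0.0900   0.0150]
  [ 0.0700   0.6000   0.1000]
  [ 0.1200   0.4150   0.7850]
(I − A)⁻¹ = adj(I−A) / det(I−A) ≈
  [   1.0244     0.2095     0.0349]
  [   0.1630     1.3970     0.2328]
  [   0.2794     0.9662     1.8277]
Δx = (I − A)⁻¹ Δd with Δd having -30 in the Electronics component and 0 elsewhere.
So Δx_R = L_RE · (-30), where L_RE = adj(I−A)_RE / det(I−A) = 0.0700 / 0.4295.
Δx_R = 0.0700 × (-30) / 0.4295 = -2.10 / 0.4295 ≈ -4.89.

Δx_R = -4.89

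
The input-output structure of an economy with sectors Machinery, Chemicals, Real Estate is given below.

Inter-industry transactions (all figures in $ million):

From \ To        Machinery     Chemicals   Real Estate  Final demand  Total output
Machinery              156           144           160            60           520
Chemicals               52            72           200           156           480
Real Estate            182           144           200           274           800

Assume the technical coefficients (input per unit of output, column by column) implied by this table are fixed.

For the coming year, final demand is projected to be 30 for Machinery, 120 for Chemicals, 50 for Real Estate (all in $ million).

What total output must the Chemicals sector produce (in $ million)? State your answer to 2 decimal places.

Technical coefficients a_ij = z_ij / X_j:
  a_MM = 156/520 = 0.30, a_CM = 52/520 = 0.10, a_RM = 182/520 = 0.35
  a_MC = 144/480 = 0.30, a_CC = 72/480 = 0.15, a_RC = 144/480 = 0.30
  a_MR = 160/800 = 0.20, a_CR = 200/800 = 0.25, a_RR = 200/800 = 0.25
I − A =
  [   0.70    -0.30    -0.20]
  [  -0.10     0.85    -0.25]
  [  -0.35    -0.30     0.75]
Cofactors of I−A, C_ij = (−1)^(i+j)·(minor ij) (rows/columns in the sector order above):
  C_11 = (0.85)(0.75) − (-0.25)(-0.30) = 0.5625
  C_12 = −[(-0.10)(0.75) − (-0.25)(-0.35)] = 0.1625
  C_13 = (-0.10)(-0.30) − (0.85)(-0.35) = 0.3275
  C_21 = −[(-0.30)(0.75) − (-0.20)(-0.30)] = 0.2850
  C_22 = (0.70)(0.75) − (-0.20)(-0.35) = 0.4550
  C_23 = −[(0.70)(-0.30) − (-0.30)(-0.35)] = 0.3150
  C_31 = (-0.30)(-0.25) − (-0.20)(0.85) = 0.2450
  C_32 = −[(0.70)(-0.25) − (-0.20)(-0.10)] = 0.1950
  C_33 = (0.70)(0.85) − (-0.30)(-0.10) = 0.5650
det(I−A) = Σ_j (I−A)_1j·C_1j = (0.70)(0.5625) + (-0.30)(0.1625) + (-0.20)(0.3275) = 0.2795
adj(I−A) = Cᵀ =
  [ 0.5625   0.2850   0.2450]
  [ 0.1625   0.4550   0.1950]
  [ 0.3275   0.3150   0.5650]
(I − A)⁻¹ = adj(I−A) / det(I−A) ≈
  [   2.0125     1.0197     0.8766]
  [   0.5814     1.6279     0.6977]
  [   1.1717     1.1270     2.0215]
x = (I − A)⁻¹ d = adj(I−A)·d / det(I−A), with det(I−A) = 0.2795:
  x_M = (0.5625·30 + 0.2850·120 + 0.2450·50) / 0.2795 = 63.325 / 0.2795 ≈ 226.57
  x_C = (0.1625·30 + 0.4550·120 + 0.1950·50) / 0.2795 = 69.225 / 0.2795 ≈ 247.67
  x_R = (0.3275·30 + 0.3150·120 + 0.5650·50) / 0.2795 = 75.875 / 0.2795 ≈ 271.47

x_C = 247.67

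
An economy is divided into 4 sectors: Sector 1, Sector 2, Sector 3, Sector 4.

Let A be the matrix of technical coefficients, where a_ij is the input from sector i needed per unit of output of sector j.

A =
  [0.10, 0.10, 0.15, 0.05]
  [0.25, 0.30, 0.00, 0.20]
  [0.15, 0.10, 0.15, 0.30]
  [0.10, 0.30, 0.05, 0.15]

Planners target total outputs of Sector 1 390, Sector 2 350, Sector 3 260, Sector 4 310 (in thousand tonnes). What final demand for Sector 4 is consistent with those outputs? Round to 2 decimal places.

d_4 = 106.50

I − A =
  [   0.90    -0.10    -0.15    -0.05]
  [  -0.25     0.70     0.00    -0.20]
  [  -0.15    -0.10     0.85    -0.30]
  [  -0.10    -0.30    -0.05     0.85]
d = (I − A) x:
  d_1 = (+0.90)·390 + (-0.10)·350 + (-0.15)·260 + (-0.05)·310 = 261.50
  d_2 = (-0.25)·390 + (+0.70)·350 + (+0.00)·260 + (-0.20)·310 = 85.50
  d_3 = (-0.15)·390 + (-0.10)·350 + (+0.85)·260 + (-0.30)·310 = 34.50
  d_4 = (-0.10)·390 + (-0.30)·350 + (-0.05)·260 + (+0.85)·310 = 106.50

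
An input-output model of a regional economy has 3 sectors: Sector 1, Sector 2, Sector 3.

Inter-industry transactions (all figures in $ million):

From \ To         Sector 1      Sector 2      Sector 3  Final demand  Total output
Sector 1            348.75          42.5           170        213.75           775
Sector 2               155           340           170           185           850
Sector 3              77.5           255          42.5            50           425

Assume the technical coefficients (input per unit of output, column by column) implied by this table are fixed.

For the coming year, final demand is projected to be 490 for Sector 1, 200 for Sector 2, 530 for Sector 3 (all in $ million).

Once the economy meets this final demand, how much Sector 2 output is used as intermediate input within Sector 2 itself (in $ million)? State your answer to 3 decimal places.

Technical coefficients a_ij = z_ij / X_j:
  a_11 = 348.75/775 = 0.45, a_21 = 155/775 = 0.20, a_31 = 77.5/775 = 0.10
  a_12 = 42.5/850 = 0.05, a_22 = 340/850 = 0.40, a_32 = 255/850 = 0.30
  a_13 = 170/425 = 0.40, a_23 = 170/425 = 0.40, a_33 = 42.5/425 = 0.10
I − A =
  [   0.55    -0.05    -0.40]
  [  -0.20     0.60    -0.40]
  [  -0.10    -0.30     0.90]
Cofactors of I−A, C_ij = (−1)^(i+j)·(minor ij) (rows/columns in the sector order above):
  C_11 = (0.60)(0.90) − (-0.40)(-0.30) = 0.4200
  C_12 = −[(-0.20)(0.90) − (-0.40)(-0.10)] = 0.2200
  C_13 = (-0.20)(-0.30) − (0.60)(-0.10) = 0.1200
  C_21 = −[(-0.05)(0.90) − (-0.40)(-0.30)] = 0.1650
  C_22 = (0.55)(0.90) − (-0.40)(-0.10) = 0.4550
  C_23 = −[(0.55)(-0.30) − (-0.05)(-0.10)] = 0.1700
  C_31 = (-0.05)(-0.40) − (-0.40)(0.60) = 0.2600
  C_32 = −[(0.55)(-0.40) − (-0.40)(-0.20)] = 0.3000
  C_33 = (0.55)(0.60) − (-0.05)(-0.20) = 0.3200
det(I−A) = Σ_j (I−A)_1j·C_1j = (0.55)(0.4200) + (-0.05)(0.2200) + (-0.40)(0.1200) = 0.1720
adj(I−A) = Cᵀ =
  [ 0.4200   0.1650   0.2600]
  [ 0.2200   0.4550   0.3000]
  [ 0.1200   0.1700   0.3200]
(I − A)⁻¹ = adj(I−A) / det(I−A) ≈
  [   2.4419     0.9593     1.5116]
  [   1.2791     2.6453     1.7442]
  [   0.6977     0.9884     1.8605]
First solve x = (I − A)⁻¹ d = adj(I−A)·d / det(I−A); in particular x_2 = (0.2200·490 + 0.4550·200 + 0.3000·530) / 0.1720 = 357.80 / 0.1720 ≈ 2080.23256.
Intermediate flow from 2 to 2: z_22 = a_22 · x_2 = 0.40 × 357.80 / 0.1720 = 143.12 / 0.1720 ≈ 832.093.

z_22 = 832.093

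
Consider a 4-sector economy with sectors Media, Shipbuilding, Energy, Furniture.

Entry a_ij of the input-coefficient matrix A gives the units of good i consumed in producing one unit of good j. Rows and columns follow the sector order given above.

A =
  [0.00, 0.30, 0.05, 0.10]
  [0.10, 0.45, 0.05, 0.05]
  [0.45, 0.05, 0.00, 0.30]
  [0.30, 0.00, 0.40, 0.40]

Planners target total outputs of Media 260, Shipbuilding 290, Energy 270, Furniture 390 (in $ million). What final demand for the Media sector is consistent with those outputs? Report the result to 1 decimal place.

d_1 = 120.5

I − A =
  [   1.00    -0.30    -0.05    -0.10]
  [  -0.10     0.55    -0.05    -0.05]
  [  -0.45    -0.05     1.00    -0.30]
  [  -0.30     0.00    -0.40     0.60]
d = (I − A) x:
  d_1 = (+1.00)·260 + (-0.30)·290 + (-0.05)·270 + (-0.10)·390 = 120.5
  d_2 = (-0.10)·260 + (+0.55)·290 + (-0.05)·270 + (-0.05)·390 = 100.5
  d_3 = (-0.45)·260 + (-0.05)·290 + (+1.00)·270 + (-0.30)·390 = 21.5
  d_4 = (-0.30)·260 + (+0.00)·290 + (-0.40)·270 + (+0.60)·390 = 48.0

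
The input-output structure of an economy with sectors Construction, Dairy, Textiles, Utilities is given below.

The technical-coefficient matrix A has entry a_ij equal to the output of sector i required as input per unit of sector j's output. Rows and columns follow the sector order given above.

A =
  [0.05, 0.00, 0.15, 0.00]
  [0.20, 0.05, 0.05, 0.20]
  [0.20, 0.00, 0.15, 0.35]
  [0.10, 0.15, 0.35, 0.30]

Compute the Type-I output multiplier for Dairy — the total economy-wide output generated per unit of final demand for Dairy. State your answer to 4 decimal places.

I − A =
  [   0.95     0.00    -0.15     0.00]
  [  -0.20     0.95    -0.05    -0.20]
  [  -0.20     0.00     0.85    -0.35]
  [  -0.10    -0.15    -0.35     0.70]
Compute the cofactors C_ij = (−1)^(i+j)·(3×3 minor ij) of I−A; the adjugate is their transpose:
adj(I−A) = Cᵀ =
  [ 0.420750   0.007875   0.095250   0.049875]
  [ 0.134250   0.422625   0.123750   0.182625]
  [ 0.170750   0.049875   0.603250   0.315875]
  [ 0.174250   0.116625   0.341750   0.738625]
det(I−A) = Σ_j (I−A)_1j·C_1j = (0.95)(0.420750) + (0.00)(0.134250) + (-0.15)(0.170750) + (0.00)(0.174250) = 0.3741
(I − A)⁻¹ = adj(I−A) / det(I−A) ≈
  [   1.12470     0.02105     0.25461     0.13332]
  [   0.35886     1.12971     0.33079     0.48817]
  [   0.45643     0.13332     1.61254     0.84436]
  [   0.46578     0.31175     0.91353     1.97441]
The output multiplier for sector j is the column-j sum of the Leontief inverse (I − A)⁻¹ = adj(I−A) / det(I−A).
Column D of adj(I−A): (0.007875, 0.422625, 0.049875, 0.116625); det(I−A) = 0.3741.
m_D = (0.007875 + 0.422625 + 0.049875 + 0.116625) / 0.3741 = 0.597 / 0.3741 ≈ 1.5958.

m_D = 1.5958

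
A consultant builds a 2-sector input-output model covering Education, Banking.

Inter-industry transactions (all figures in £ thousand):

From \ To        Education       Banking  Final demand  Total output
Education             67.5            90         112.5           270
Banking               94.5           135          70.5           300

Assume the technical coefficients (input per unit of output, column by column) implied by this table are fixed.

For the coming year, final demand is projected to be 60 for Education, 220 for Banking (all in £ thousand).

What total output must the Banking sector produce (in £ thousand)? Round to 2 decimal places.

x_B = 604.88

Technical coefficients a_ij = z_ij / X_j:
  a_EE = 67.5/270 = 0.25, a_BE = 94.5/270 = 0.35
  a_EB = 90/300 = 0.30, a_BB = 135/300 = 0.45
I − A =
  [   0.75    -0.30]
  [  -0.35     0.55]
det(I−A) = (0.75)(0.55) − (-0.30)(-0.35) = 0.3075
adj(I−A) = [[0.55, 0.30], [0.35, 0.75]]
(I − A)⁻¹ = adj(I−A) / det(I−A) ≈
  [   1.7886     0.9756]
  [   1.1382     2.4390]
x = (I − A)⁻¹ d = adj(I−A)·d / det(I−A), with det(I−A) = 0.3075:
  x_E = (0.55·60 + 0.30·220) / 0.3075 = 99.00 / 0.3075 ≈ 321.95
  x_B = (0.35·60 + 0.75·220) / 0.3075 = 186.00 / 0.3075 ≈ 604.88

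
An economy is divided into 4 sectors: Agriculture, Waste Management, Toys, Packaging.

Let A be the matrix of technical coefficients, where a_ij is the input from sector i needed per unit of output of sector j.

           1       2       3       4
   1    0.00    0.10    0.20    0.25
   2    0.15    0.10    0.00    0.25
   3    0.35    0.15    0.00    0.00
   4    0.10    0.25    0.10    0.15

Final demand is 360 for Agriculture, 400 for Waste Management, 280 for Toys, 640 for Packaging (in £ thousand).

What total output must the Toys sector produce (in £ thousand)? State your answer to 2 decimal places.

x_3 = 737.40

I − A =
  [   1.00    -0.10    -0.20    -0.25]
  [  -0.15     0.90     0.00    -0.25]
  [  -0.35    -0.15     1.00     0.00]
  [  -0.10    -0.25    -0.10     0.85]
Compute the cofactors C_ij = (−1)^(i+j)·(3×3 minor ij) of I−A; the adjugate is their transpose:
adj(I−A) = Cᵀ =
  [ 0.698750   0.176750   0.165500   0.257500]
  [ 0.161250   0.756750   0.059250   0.270000]
  [ 0.268750   0.175375   0.655375   0.130625]
  [ 0.161250   0.264000   0.114000   0.817500]
det(I−A) = Σ_j (I−A)_1j·C_1j = (1.00)(0.698750) + (-0.10)(0.161250) + (-0.20)(0.268750) + (-0.25)(0.161250) = 0.5885625
(I − A)⁻¹ = adj(I−A) / det(I−A) ≈
  [   1.1872     0.3003     0.2812     0.4375]
  [   0.2740     1.2858     0.1007     0.4587]
  [   0.4566     0.2980     1.1135     0.2219]
  [   0.2740     0.4486     0.1937     1.3890]
x = (I − A)⁻¹ d = adj(I−A)·d / det(I−A), with det(I−A) = 0.5885625:
  x_1 = (0.698750·360 + 0.176750·400 + 0.165500·280 + 0.257500·640) / 0.5885625 = 533.39 / 0.5885625 ≈ 906.26
  x_2 = (0.161250·360 + 0.756750·400 + 0.059250·280 + 0.270000·640) / 0.5885625 = 550.14 / 0.5885625 ≈ 934.72
  x_3 = (0.268750·360 + 0.175375·400 + 0.655375·280 + 0.130625·640) / 0.5885625 = 434.005 / 0.5885625 ≈ 737.40
  x_4 = (0.161250·360 + 0.264000·400 + 0.114000·280 + 0.817500·640) / 0.5885625 = 718.77 / 0.5885625 ≈ 1221.23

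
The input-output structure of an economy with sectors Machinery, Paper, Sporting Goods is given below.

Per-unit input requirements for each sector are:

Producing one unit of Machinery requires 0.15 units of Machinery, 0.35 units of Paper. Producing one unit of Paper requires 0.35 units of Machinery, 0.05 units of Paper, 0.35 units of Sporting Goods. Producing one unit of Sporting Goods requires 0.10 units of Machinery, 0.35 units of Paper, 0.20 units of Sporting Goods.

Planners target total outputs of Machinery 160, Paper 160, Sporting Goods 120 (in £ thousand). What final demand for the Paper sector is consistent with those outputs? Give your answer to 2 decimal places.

I − A =
  [   0.85    -0.35    -0.10]
  [  -0.35     0.95    -0.35]
  [   0.00    -0.35     0.80]
d = (I − A) x:
  d_M = (+0.85)·160 + (-0.35)·160 + (-0.10)·120 = 68.00
  d_P = (-0.35)·160 + (+0.95)·160 + (-0.35)·120 = 54.00
  d_S = (+0.00)·160 + (-0.35)·160 + (+0.80)·120 = 40.00

d_P = 54.00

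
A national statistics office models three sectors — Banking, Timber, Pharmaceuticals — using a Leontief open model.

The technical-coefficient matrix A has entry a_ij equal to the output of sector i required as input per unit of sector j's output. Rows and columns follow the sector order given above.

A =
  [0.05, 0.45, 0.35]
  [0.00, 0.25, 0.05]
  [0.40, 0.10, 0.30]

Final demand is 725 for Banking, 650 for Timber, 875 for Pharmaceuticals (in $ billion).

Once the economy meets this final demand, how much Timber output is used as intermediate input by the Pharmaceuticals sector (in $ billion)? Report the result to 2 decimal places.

z_TP = 134.17

I − A =
  [   0.95    -0.45    -0.35]
  [   0.00     0.75    -0.05]
  [  -0.40    -0.10     0.70]
Cofactors of I−A, C_ij = (−1)^(i+j)·(minor ij) (rows/columns in the sector order above):
  C_11 = (0.75)(0.70) − (-0.05)(-0.10) = 0.5200
  C_12 = −[(0.00)(0.70) − (-0.05)(-0.40)] = 0.0200
  C_13 = (0.00)(-0.10) − (0.75)(-0.40) = 0.3000
  C_21 = −[(-0.45)(0.70) − (-0.35)(-0.10)] = 0.3500
  C_22 = (0.95)(0.70) − (-0.35)(-0.40) = 0.5250
  C_23 = −[(0.95)(-0.10) − (-0.45)(-0.40)] = 0.2750
  C_31 = (-0.45)(-0.05) − (-0.35)(0.75) = 0.2850
  C_32 = −[(0.95)(-0.05) − (-0.35)(0.00)] = 0.0475
  C_33 = (0.95)(0.75) − (-0.45)(0.00) = 0.7125
det(I−A) = Σ_j (I−A)_1j·C_1j = (0.95)(0.5200) + (-0.45)(0.0200) + (-0.35)(0.3000) = 0.3800
adj(I−A) = Cᵀ =
  [ 0.5200   0.3500   0.2850]
  [ 0.0200   0.5250   0.0475]
  [ 0.3000   0.2750   0.7125]
(I − A)⁻¹ = adj(I−A) / det(I−A) ≈
  [   1.3684     0.9211     0.7500]
  [   0.0526     1.3816     0.1250]
  [   0.7895     0.7237     1.8750]
First solve x = (I − A)⁻¹ d = adj(I−A)·d / det(I−A); in particular x_P = (0.3000·725 + 0.2750·650 + 0.7125·875) / 0.3800 = 1019.6875 / 0.3800 ≈ 2683.3882.
Intermediate flow from T to P: z_TP = a_TP · x_P = 0.05 × 1019.6875 / 0.3800 = 50.984375 / 0.3800 ≈ 134.17.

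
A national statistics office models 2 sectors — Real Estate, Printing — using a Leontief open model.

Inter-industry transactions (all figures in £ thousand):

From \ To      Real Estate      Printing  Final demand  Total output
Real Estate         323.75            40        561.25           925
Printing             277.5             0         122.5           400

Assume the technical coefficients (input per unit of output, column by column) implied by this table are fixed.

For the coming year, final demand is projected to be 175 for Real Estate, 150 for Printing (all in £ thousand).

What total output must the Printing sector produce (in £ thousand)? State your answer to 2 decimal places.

x_2 = 241.94

Technical coefficients a_ij = z_ij / X_j:
  a_11 = 323.75/925 = 0.35, a_21 = 277.5/925 = 0.30
  a_12 = 40/400 = 0.10, a_22 = 0/400 = 0.00
I − A =
  [   0.65    -0.10]
  [  -0.30     1.00]
det(I−A) = (0.65)(1.00) − (-0.10)(-0.30) = 0.6200
adj(I−A) = [[1.00, 0.10], [0.30, 0.65]]
(I − A)⁻¹ = adj(I−A) / det(I−A) ≈
  [   1.6129     0.1613]
  [   0.4839     1.0484]
x = (I − A)⁻¹ d = adj(I−A)·d / det(I−A), with det(I−A) = 0.6200:
  x_1 = (1.00·175 + 0.10·150) / 0.6200 = 190.00 / 0.6200 ≈ 306.45
  x_2 = (0.30·175 + 0.65·150) / 0.6200 = 150.00 / 0.6200 ≈ 241.94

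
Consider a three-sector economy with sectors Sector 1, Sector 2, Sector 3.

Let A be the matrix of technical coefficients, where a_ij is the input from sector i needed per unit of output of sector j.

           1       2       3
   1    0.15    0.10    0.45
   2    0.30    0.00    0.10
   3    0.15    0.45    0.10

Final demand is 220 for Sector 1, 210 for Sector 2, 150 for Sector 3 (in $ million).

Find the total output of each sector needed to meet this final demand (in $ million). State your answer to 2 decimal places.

I − A =
  [   0.85    -0.10    -0.45]
  [  -0.30     1.00    -0.10]
  [  -0.15    -0.45     0.90]
Cofactors of I−A, C_ij = (−1)^(i+j)·(minor ij) (rows/columns in the sector order above):
  C_11 = (1.00)(0.90) − (-0.10)(-0.45) = 0.8550
  C_12 = −[(-0.30)(0.90) − (-0.10)(-0.15)] = 0.2850
  C_13 = (-0.30)(-0.45) − (1.00)(-0.15) = 0.2850
  C_21 = −[(-0.10)(0.90) − (-0.45)(-0.45)] = 0.2925
  C_22 = (0.85)(0.90) − (-0.45)(-0.15) = 0.6975
  C_23 = −[(0.85)(-0.45) − (-0.10)(-0.15)] = 0.3975
  C_31 = (-0.10)(-0.10) − (-0.45)(1.00) = 0.4600
  C_32 = −[(0.85)(-0.10) − (-0.45)(-0.30)] = 0.2200
  C_33 = (0.85)(1.00) − (-0.10)(-0.30) = 0.8200
det(I−A) = Σ_j (I−A)_1j·C_1j = (0.85)(0.8550) + (-0.10)(0.2850) + (-0.45)(0.2850) = 0.5700
adj(I−A) = Cᵀ =
  [ 0.8550   0.2925   0.4600]
  [ 0.2850   0.6975   0.2200]
  [ 0.2850   0.3975   0.8200]
(I − A)⁻¹ = adj(I−A) / det(I−A) ≈
  [   1.5000     0.5132     0.8070]
  [   0.5000     1.2237     0.3860]
  [   0.5000     0.6974     1.4386]
x = (I − A)⁻¹ d = adj(I−A)·d / det(I−A), with det(I−A) = 0.5700:
  x_1 = (0.8550·220 + 0.2925·210 + 0.4600·150) / 0.5700 = 318.525 / 0.5700 ≈ 558.82
  x_2 = (0.2850·220 + 0.6975·210 + 0.2200·150) / 0.5700 = 242.175 / 0.5700 ≈ 424.87
  x_3 = (0.2850·220 + 0.3975·210 + 0.8200·150) / 0.5700 = 269.175 / 0.5700 ≈ 472.24

x_1 = 558.82, x_2 = 424.87, x_3 = 472.24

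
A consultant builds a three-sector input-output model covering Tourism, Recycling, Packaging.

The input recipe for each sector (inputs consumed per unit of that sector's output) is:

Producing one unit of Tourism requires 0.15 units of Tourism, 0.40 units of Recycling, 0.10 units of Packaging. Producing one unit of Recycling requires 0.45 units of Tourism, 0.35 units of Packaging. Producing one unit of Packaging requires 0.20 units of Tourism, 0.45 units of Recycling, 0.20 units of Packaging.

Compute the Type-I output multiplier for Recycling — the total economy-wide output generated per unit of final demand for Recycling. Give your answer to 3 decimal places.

I − A =
  [   0.85    -0.45    -0.20]
  [  -0.40     1.00    -0.45]
  [  -0.10    -0.35     0.80]
Cofactors of I−A, C_ij = (−1)^(i+j)·(minor ij) (rows/columns in the sector order above):
  C_11 = (1.00)(0.80) − (-0.45)(-0.35) = 0.6425
  C_12 = −[(-0.40)(0.80) − (-0.45)(-0.10)] = 0.3650
  C_13 = (-0.40)(-0.35) − (1.00)(-0.10) = 0.2400
  C_21 = −[(-0.45)(0.80) − (-0.20)(-0.35)] = 0.4300
  C_22 = (0.85)(0.80) − (-0.20)(-0.10) = 0.6600
  C_23 = −[(0.85)(-0.35) − (-0.45)(-0.10)] = 0.3425
  C_31 = (-0.45)(-0.45) − (-0.20)(1.00) = 0.4025
  C_32 = −[(0.85)(-0.45) − (-0.20)(-0.40)] = 0.4625
  C_33 = (0.85)(1.00) − (-0.45)(-0.40) = 0.6700
det(I−A) = Σ_j (I−A)_1j·C_1j = (0.85)(0.6425) + (-0.45)(0.3650) + (-0.20)(0.2400) = 0.333875
adj(I−A) = Cᵀ =
  [ 0.6425   0.4300   0.4025]
  [ 0.3650   0.6600   0.4625]
  [ 0.2400   0.3425   0.6700]
(I − A)⁻¹ = adj(I−A) / det(I−A) ≈
  [   1.9244     1.2879     1.2055]
  [   1.0932     1.9768     1.3852]
  [   0.7188     1.0258     2.0067]
The output multiplier for sector j is the column-j sum of the Leontief inverse (I − A)⁻¹ = adj(I−A) / det(I−A).
Column 2 of adj(I−A): (0.4300, 0.6600, 0.3425); det(I−A) = 0.333875.
m_2 = (0.4300 + 0.6600 + 0.3425) / 0.333875 = 1.4325 / 0.333875 ≈ 4.291.

m_2 = 4.291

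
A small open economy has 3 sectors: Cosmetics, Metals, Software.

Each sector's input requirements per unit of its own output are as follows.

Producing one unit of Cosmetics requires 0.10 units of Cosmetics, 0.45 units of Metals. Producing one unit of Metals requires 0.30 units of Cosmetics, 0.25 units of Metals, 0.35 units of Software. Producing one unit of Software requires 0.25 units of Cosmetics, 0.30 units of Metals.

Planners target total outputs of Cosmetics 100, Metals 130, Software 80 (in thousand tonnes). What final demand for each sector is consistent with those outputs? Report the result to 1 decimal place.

I − A =
  [   0.90    -0.30    -0.25]
  [  -0.45     0.75    -0.30]
  [   0.00    -0.35     1.00]
d = (I − A) x:
  d_1 = (+0.90)·100 + (-0.30)·130 + (-0.25)·80 = 31.0
  d_2 = (-0.45)·100 + (+0.75)·130 + (-0.30)·80 = 28.5
  d_3 = (+0.00)·100 + (-0.35)·130 + (+1.00)·80 = 34.5

d_1 = 31.0, d_2 = 28.5, d_3 = 34.5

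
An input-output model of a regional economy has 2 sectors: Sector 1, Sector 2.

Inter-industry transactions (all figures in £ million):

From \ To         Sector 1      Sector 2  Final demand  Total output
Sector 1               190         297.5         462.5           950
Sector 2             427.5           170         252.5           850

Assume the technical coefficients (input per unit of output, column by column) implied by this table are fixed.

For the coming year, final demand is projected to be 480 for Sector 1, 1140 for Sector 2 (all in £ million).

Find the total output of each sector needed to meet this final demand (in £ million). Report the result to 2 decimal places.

Technical coefficients a_ij = z_ij / X_j:
  a_11 = 190/950 = 0.20, a_21 = 427.5/950 = 0.45
  a_12 = 297.5/850 = 0.35, a_22 = 170/850 = 0.20
I − A =
  [   0.80    -0.35]
  [  -0.45     0.80]
det(I−A) = (0.80)(0.80) − (-0.35)(-0.45) = 0.4825
adj(I−A) = [[0.80, 0.35], [0.45, 0.80]]
(I − A)⁻¹ = adj(I−A) / det(I−A) ≈
  [   1.6580     0.7254]
  [   0.9326     1.6580]
x = (I − A)⁻¹ d = adj(I−A)·d / det(I−A), with det(I−A) = 0.4825:
  x_1 = (0.80·480 + 0.35·1140) / 0.4825 = 783.00 / 0.4825 ≈ 1622.80
  x_2 = (0.45·480 + 0.80·1140) / 0.4825 = 1128.00 / 0.4825 ≈ 2337.82

x_1 = 1622.80, x_2 = 2337.82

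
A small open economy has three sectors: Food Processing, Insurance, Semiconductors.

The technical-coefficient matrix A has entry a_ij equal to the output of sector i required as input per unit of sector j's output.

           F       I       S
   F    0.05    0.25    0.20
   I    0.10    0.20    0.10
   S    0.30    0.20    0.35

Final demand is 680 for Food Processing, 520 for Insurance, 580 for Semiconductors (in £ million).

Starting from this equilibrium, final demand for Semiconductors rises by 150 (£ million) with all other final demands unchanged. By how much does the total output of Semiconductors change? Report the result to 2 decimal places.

I − A =
  [   0.95    -0.25    -0.20]
  [  -0.10     0.80    -0.10]
  [  -0.30    -0.20     0.65]
Cofactors of I−A, C_ij = (−1)^(i+j)·(minor ij) (rows/columns in the sector order above):
  C_11 = (0.80)(0.65) − (-0.10)(-0.20) = 0.5000
  C_12 = −[(-0.10)(0.65) − (-0.10)(-0.30)] = 0.0950
  C_13 = (-0.10)(-0.20) − (0.80)(-0.30) = 0.2600
  C_21 = −[(-0.25)(0.65) − (-0.20)(-0.20)] = 0.2025
  C_22 = (0.95)(0.65) − (-0.20)(-0.30) = 0.5575
  C_23 = −[(0.95)(-0.20) − (-0.25)(-0.30)] = 0.2650
  C_31 = (-0.25)(-0.10) − (-0.20)(0.80) = 0.1850
  C_32 = −[(0.95)(-0.10) − (-0.20)(-0.10)] = 0.1150
  C_33 = (0.95)(0.80) − (-0.25)(-0.10) = 0.7350
det(I−A) = Σ_j (I−A)_1j·C_1j = (0.95)(0.5000) + (-0.25)(0.0950) + (-0.20)(0.2600) = 0.39925
adj(I−A) = Cᵀ =
  [ 0.5000   0.2025   0.1850]
  [ 0.0950   0.5575   0.1150]
  [ 0.2600   0.2650   0.7350]
(I − A)⁻¹ = adj(I−A) / det(I−A) ≈
  [   1.2523     0.5072     0.4634]
  [   0.2379     1.3964     0.2880]
  [   0.6512     0.6637     1.8410]
Δx = (I − A)⁻¹ Δd with Δd having +150 in the Semiconductors component and 0 elsewhere.
So Δx_S = L_SS · (+150), where L_SS = adj(I−A)_SS / det(I−A) = 0.7350 / 0.39925.
Δx_S = 0.7350 × (+150) / 0.39925 = 110.25 / 0.39925 ≈ 276.14.

Δx_S = 276.14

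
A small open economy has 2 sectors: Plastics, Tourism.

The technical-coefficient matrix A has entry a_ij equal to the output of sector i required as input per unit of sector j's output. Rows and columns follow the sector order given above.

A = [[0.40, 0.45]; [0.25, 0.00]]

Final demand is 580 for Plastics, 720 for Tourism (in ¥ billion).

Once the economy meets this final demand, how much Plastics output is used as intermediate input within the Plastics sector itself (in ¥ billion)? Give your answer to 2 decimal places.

z_PP = 741.74

I − A =
  [   0.60    -0.45]
  [  -0.25     1.00]
det(I−A) = (0.60)(1.00) − (-0.45)(-0.25) = 0.4875
adj(I−A) = [[1.00, 0.45], [0.25, 0.60]]
(I − A)⁻¹ = adj(I−A) / det(I−A) ≈
  [   2.0513     0.9231]
  [   0.5128     1.2308]
First solve x = (I − A)⁻¹ d = adj(I−A)·d / det(I−A); in particular x_P = (1.00·580 + 0.45·720) / 0.4875 = 904.00 / 0.4875 ≈ 1854.3590.
Intermediate flow from P to P: z_PP = a_PP · x_P = 0.40 × 904.00 / 0.4875 = 361.60 / 0.4875 ≈ 741.74.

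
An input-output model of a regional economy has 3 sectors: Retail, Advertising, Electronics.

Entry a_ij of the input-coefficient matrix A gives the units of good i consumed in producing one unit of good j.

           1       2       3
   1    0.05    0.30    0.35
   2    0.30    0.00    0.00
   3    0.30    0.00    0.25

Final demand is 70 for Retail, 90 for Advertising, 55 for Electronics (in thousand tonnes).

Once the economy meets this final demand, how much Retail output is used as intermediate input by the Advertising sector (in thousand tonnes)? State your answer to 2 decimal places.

I − A =
  [   0.95    -0.30    -0.35]
  [  -0.30     1.00     0.00]
  [  -0.30     0.00     0.75]
Cofactors of I−A, C_ij = (−1)^(i+j)·(minor ij) (rows/columns in the sector order above):
  C_11 = (1.00)(0.75) − (0.00)(0.00) = 0.7500
  C_12 = −[(-0.30)(0.75) − (0.00)(-0.30)] = 0.2250
  C_13 = (-0.30)(0.00) − (1.00)(-0.30) = 0.3000
  C_21 = −[(-0.30)(0.75) − (-0.35)(0.00)] = 0.2250
  C_22 = (0.95)(0.75) − (-0.35)(-0.30) = 0.6075
  C_23 = −[(0.95)(0.00) − (-0.30)(-0.30)] = 0.0900
  C_31 = (-0.30)(0.00) − (-0.35)(1.00) = 0.3500
  C_32 = −[(0.95)(0.00) − (-0.35)(-0.30)] = 0.1050
  C_33 = (0.95)(1.00) − (-0.30)(-0.30) = 0.8600
det(I−A) = Σ_j (I−A)_1j·C_1j = (0.95)(0.7500) + (-0.30)(0.2250) + (-0.35)(0.3000) = 0.5400
adj(I−A) = Cᵀ =
  [ 0.7500   0.2250   0.3500]
  [ 0.2250   0.6075   0.1050]
  [ 0.3000   0.0900   0.8600]
(I − A)⁻¹ = adj(I−A) / det(I−A) ≈
  [   1.3889     0.4167     0.6481]
  [   0.4167     1.1250     0.1944]
  [   0.5556     0.1667     1.5926]
First solve x = (I − A)⁻¹ d = adj(I−A)·d / det(I−A); in particular x_2 = (0.2250·70 + 0.6075·90 + 0.1050·55) / 0.5400 = 76.20 / 0.5400 ≈ 141.1111.
Intermediate flow from 1 to 2: z_12 = a_12 · x_2 = 0.30 × 76.20 / 0.5400 = 22.86 / 0.5400 ≈ 42.33.

z_12 = 42.33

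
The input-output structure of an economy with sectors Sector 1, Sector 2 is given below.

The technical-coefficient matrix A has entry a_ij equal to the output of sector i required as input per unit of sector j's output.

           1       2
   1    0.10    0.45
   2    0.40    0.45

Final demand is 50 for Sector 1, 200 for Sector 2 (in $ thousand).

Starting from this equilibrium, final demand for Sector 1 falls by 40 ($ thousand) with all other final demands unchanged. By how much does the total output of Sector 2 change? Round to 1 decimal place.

I − A =
  [   0.90    -0.45]
  [  -0.40     0.55]
det(I−A) = (0.90)(0.55) − (-0.45)(-0.40) = 0.3150
adj(I−A) = [[0.55, 0.45], [0.40, 0.90]]
(I − A)⁻¹ = adj(I−A) / det(I−A) ≈
  [   1.7460     1.4286]
  [   1.2698     2.8571]
Δx = (I − A)⁻¹ Δd with Δd having -40 in the Sector 1 component and 0 elsewhere.
So Δx_2 = L_21 · (-40), where L_21 = adj(I−A)_21 / det(I−A) = 0.40 / 0.3150.
Δx_2 = 0.40 × (-40) / 0.3150 = -16.00 / 0.3150 ≈ -50.8.

Δx_2 = -50.8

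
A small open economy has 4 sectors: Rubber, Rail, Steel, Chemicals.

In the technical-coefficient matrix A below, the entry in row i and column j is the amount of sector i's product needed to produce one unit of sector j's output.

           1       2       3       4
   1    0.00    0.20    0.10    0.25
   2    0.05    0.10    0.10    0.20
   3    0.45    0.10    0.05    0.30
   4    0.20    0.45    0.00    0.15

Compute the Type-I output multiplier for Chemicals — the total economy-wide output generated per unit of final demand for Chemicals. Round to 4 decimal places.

m_4 = 3.3932

I − A =
  [   1.00    -0.20    -0.10    -0.25]
  [  -0.05     0.90    -0.10    -0.20]
  [  -0.45    -0.10     0.95    -0.30]
  [  -0.20    -0.45     0.00     0.85]
Compute the cofactors C_ij = (−1)^(i+j)·(3×3 minor ij) of I−A; the adjugate is their transpose:
adj(I−A) = Cᵀ =
  [ 0.619250   0.290375   0.095750   0.284250]
  [ 0.122625   0.715750   0.088250   0.235625]
  [ 0.372750   0.354125   0.607875   0.407500]
  [ 0.210625   0.447250   0.069250   0.785500]
det(I−A) = Σ_j (I−A)_1j·C_1j = (1.00)(0.619250) + (-0.20)(0.122625) + (-0.10)(0.372750) + (-0.25)(0.210625) = 0.50479375
(I − A)⁻¹ = adj(I−A) / det(I−A) ≈
  [   1.22674     0.57523     0.18968     0.56310]
  [   0.24292     1.41791     0.17482     0.46677]
  [   0.73842     0.70152     1.20420     0.80726]
  [   0.41725     0.88601     0.13718     1.55608]
The output multiplier for sector j is the column-j sum of the Leontief inverse (I − A)⁻¹ = adj(I−A) / det(I−A).
Column 4 of adj(I−A): (0.284250, 0.235625, 0.407500, 0.785500); det(I−A) = 0.50479375.
m_4 = (0.284250 + 0.235625 + 0.407500 + 0.785500) / 0.50479375 = 1.712875 / 0.50479375 ≈ 3.3932.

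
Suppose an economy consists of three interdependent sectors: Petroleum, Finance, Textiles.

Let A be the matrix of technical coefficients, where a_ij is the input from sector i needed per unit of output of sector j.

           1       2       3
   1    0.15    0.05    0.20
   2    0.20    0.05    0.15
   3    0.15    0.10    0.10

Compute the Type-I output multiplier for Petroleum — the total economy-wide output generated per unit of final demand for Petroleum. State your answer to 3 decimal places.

m_1 = 1.795

I − A =
  [   0.85    -0.05    -0.20]
  [  -0.20     0.95    -0.15]
  [  -0.15    -0.10     0.90]
Cofactors of I−A, C_ij = (−1)^(i+j)·(minor ij) (rows/columns in the sector order above):
  C_11 = (0.95)(0.90) − (-0.15)(-0.10) = 0.8400
  C_12 = −[(-0.20)(0.90) − (-0.15)(-0.15)] = 0.2025
  C_13 = (-0.20)(-0.10) − (0.95)(-0.15) = 0.1625
  C_21 = −[(-0.05)(0.90) − (-0.20)(-0.10)] = 0.0650
  C_22 = (0.85)(0.90) − (-0.20)(-0.15) = 0.7350
  C_23 = −[(0.85)(-0.10) − (-0.05)(-0.15)] = 0.0925
  C_31 = (-0.05)(-0.15) − (-0.20)(0.95) = 0.1975
  C_32 = −[(0.85)(-0.15) − (-0.20)(-0.20)] = 0.1675
  C_33 = (0.85)(0.95) − (-0.05)(-0.20) = 0.7975
det(I−A) = Σ_j (I−A)_1j·C_1j = (0.85)(0.8400) + (-0.05)(0.2025) + (-0.20)(0.1625) = 0.671375
adj(I−A) = Cᵀ =
  [ 0.8400   0.0650   0.1975]
  [ 0.2025   0.7350   0.1675]
  [ 0.1625   0.0925   0.7975]
(I − A)⁻¹ = adj(I−A) / det(I−A) ≈
  [   1.2512     0.0968     0.2942]
  [   0.3016     1.0948     0.2495]
  [   0.2420     0.1378     1.1879]
The output multiplier for sector j is the column-j sum of the Leontief inverse (I − A)⁻¹ = adj(I−A) / det(I−A).
Column 1 of adj(I−A): (0.8400, 0.2025, 0.1625); det(I−A) = 0.671375.
m_1 = (0.8400 + 0.2025 + 0.1625) / 0.671375 = 1.205 / 0.671375 ≈ 1.795.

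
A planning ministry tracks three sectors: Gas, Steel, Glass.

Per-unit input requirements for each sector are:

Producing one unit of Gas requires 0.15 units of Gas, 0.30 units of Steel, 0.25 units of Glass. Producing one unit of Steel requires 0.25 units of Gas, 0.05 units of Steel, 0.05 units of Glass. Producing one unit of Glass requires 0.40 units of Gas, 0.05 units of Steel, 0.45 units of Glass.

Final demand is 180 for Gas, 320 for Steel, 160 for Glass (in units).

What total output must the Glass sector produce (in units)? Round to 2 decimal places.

x_3 = 661.61

I − A =
  [   0.85    -0.25    -0.40]
  [  -0.30     0.95    -0.05]
  [  -0.25    -0.05     0.55]
Cofactors of I−A, C_ij = (−1)^(i+j)·(minor ij) (rows/columns in the sector order above):
  C_11 = (0.95)(0.55) − (-0.05)(-0.05) = 0.5200
  C_12 = −[(-0.30)(0.55) − (-0.05)(-0.25)] = 0.1775
  C_13 = (-0.30)(-0.05) − (0.95)(-0.25) = 0.2525
  C_21 = −[(-0.25)(0.55) − (-0.40)(-0.05)] = 0.1575
  C_22 = (0.85)(0.55) − (-0.40)(-0.25) = 0.3675
  C_23 = −[(0.85)(-0.05) − (-0.25)(-0.25)] = 0.1050
  C_31 = (-0.25)(-0.05) − (-0.40)(0.95) = 0.3925
  C_32 = −[(0.85)(-0.05) − (-0.40)(-0.30)] = 0.1625
  C_33 = (0.85)(0.95) − (-0.25)(-0.30) = 0.7325
det(I−A) = Σ_j (I−A)_1j·C_1j = (0.85)(0.5200) + (-0.25)(0.1775) + (-0.40)(0.2525) = 0.296625
adj(I−A) = Cᵀ =
  [ 0.5200   0.1575   0.3925]
  [ 0.1775   0.3675   0.1625]
  [ 0.2525   0.1050   0.7325]
(I − A)⁻¹ = adj(I−A) / det(I−A) ≈
  [   1.7531     0.5310     1.3232]
  [   0.5984     1.2389     0.5478]
  [   0.8512     0.3540     2.4694]
x = (I − A)⁻¹ d = adj(I−A)·d / det(I−A), with det(I−A) = 0.296625:
  x_1 = (0.5200·180 + 0.1575·320 + 0.3925·160) / 0.296625 = 206.80 / 0.296625 ≈ 697.18
  x_2 = (0.1775·180 + 0.3675·320 + 0.1625·160) / 0.296625 = 175.55 / 0.296625 ≈ 591.82
  x_3 = (0.2525·180 + 0.1050·320 + 0.7325·160) / 0.296625 = 196.25 / 0.296625 ≈ 661.61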